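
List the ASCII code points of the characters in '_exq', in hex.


String: '_exq'  (4 characters)
Per-character ASCII lookup:
  '_': special character: '_' = 95 → 0x5F
  'e': lowercase starts at 97: 'e' = 97 + 4 = 101 → 0x65
  'x': lowercase starts at 97: 'x' = 97 + 23 = 120 → 0x78
  'q': lowercase starts at 97: 'q' = 97 + 16 = 113 → 0x71
= 0x5F 0x65 0x78 0x71


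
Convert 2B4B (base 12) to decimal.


Positional values (base 12):
  B × 12^0 = 11 × 1 = 11
  4 × 12^1 = 4 × 12 = 48
  B × 12^2 = 11 × 144 = 1584
  2 × 12^3 = 2 × 1728 = 3456
Sum = 11 + 48 + 1584 + 3456
= 5099


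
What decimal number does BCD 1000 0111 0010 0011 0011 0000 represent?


Each 4-bit group → digit:
  1000 → 8
  0111 → 7
  0010 → 2
  0011 → 3
  0011 → 3
  0000 → 0
= 872330


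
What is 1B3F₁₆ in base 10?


Positional values:
Position 0: F × 16^0 = 15 × 1 = 15
Position 1: 3 × 16^1 = 3 × 16 = 48
Position 2: B × 16^2 = 11 × 256 = 2816
Position 3: 1 × 16^3 = 1 × 4096 = 4096
Sum = 15 + 48 + 2816 + 4096
= 6975


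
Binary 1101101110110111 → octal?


Group into 3-bit groups: 001101101110110111
  001 = 1
  101 = 5
  101 = 5
  110 = 6
  110 = 6
  111 = 7
= 0o155667


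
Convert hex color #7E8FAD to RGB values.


Hex: #7E8FAD
R = 7E₁₆ = 126
G = 8F₁₆ = 143
B = AD₁₆ = 173
= RGB(126, 143, 173)


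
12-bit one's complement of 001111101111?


Original: 001111101111
Invert all bits:
  bit 0: 0 → 1
  bit 1: 0 → 1
  bit 2: 1 → 0
  bit 3: 1 → 0
  bit 4: 1 → 0
  bit 5: 1 → 0
  bit 6: 1 → 0
  bit 7: 0 → 1
  bit 8: 1 → 0
  bit 9: 1 → 0
  bit 10: 1 → 0
  bit 11: 1 → 0
= 110000010000


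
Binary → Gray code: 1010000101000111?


Binary: 1010000101000111
Gray code: G = B XOR (B >> 1)
B >> 1 = 0101000010100011
1010000101000111 XOR 0101000010100011:
  1 XOR 0 = 1
  0 XOR 1 = 1
  1 XOR 0 = 1
  0 XOR 1 = 1
  0 XOR 0 = 0
  0 XOR 0 = 0
  0 XOR 0 = 0
  1 XOR 0 = 1
  0 XOR 1 = 1
  1 XOR 0 = 1
  0 XOR 1 = 1
  0 XOR 0 = 0
  0 XOR 0 = 0
  1 XOR 0 = 1
  1 XOR 1 = 0
  1 XOR 1 = 0
= 1111000111100100


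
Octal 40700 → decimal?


Positional values:
Position 0: 0 × 8^0 = 0
Position 1: 0 × 8^1 = 0
Position 2: 7 × 8^2 = 448
Position 3: 0 × 8^3 = 0
Position 4: 4 × 8^4 = 16384
Sum = 0 + 0 + 448 + 0 + 16384
= 16832


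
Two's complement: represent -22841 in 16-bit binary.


Original: 0101100100111001
Step 1 - Invert all bits: 1010011011000110
Step 2 - Add 1: 1010011011000110 + 1
= 1010011011000111 (represents -22841)


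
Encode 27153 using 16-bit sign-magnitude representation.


Sign bit: 0 (positive)
Magnitude: 27153 = 110101000010001
= 0110101000010001


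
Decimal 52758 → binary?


Divide by 2 repeatedly:
52758 ÷ 2 = 26379 remainder 0
26379 ÷ 2 = 13189 remainder 1
13189 ÷ 2 = 6594 remainder 1
6594 ÷ 2 = 3297 remainder 0
3297 ÷ 2 = 1648 remainder 1
1648 ÷ 2 = 824 remainder 0
824 ÷ 2 = 412 remainder 0
412 ÷ 2 = 206 remainder 0
206 ÷ 2 = 103 remainder 0
103 ÷ 2 = 51 remainder 1
51 ÷ 2 = 25 remainder 1
25 ÷ 2 = 12 remainder 1
12 ÷ 2 = 6 remainder 0
6 ÷ 2 = 3 remainder 0
3 ÷ 2 = 1 remainder 1
1 ÷ 2 = 0 remainder 1
Reading remainders bottom-up:
= 1100111000010110


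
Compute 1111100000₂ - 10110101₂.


Align and subtract column by column (LSB to MSB, borrowing when needed):
  1111100000
- 0010110101
  ----------
  col 0: (0 - 0 borrow-in) - 1 → borrow from next column: (0+2) - 1 = 1, borrow out 1
  col 1: (0 - 1 borrow-in) - 0 → borrow from next column: (-1+2) - 0 = 1, borrow out 1
  col 2: (0 - 1 borrow-in) - 1 → borrow from next column: (-1+2) - 1 = 0, borrow out 1
  col 3: (0 - 1 borrow-in) - 0 → borrow from next column: (-1+2) - 0 = 1, borrow out 1
  col 4: (0 - 1 borrow-in) - 1 → borrow from next column: (-1+2) - 1 = 0, borrow out 1
  col 5: (1 - 1 borrow-in) - 1 → borrow from next column: (0+2) - 1 = 1, borrow out 1
  col 6: (1 - 1 borrow-in) - 0 → 0 - 0 = 0, borrow out 0
  col 7: (1 - 0 borrow-in) - 1 → 1 - 1 = 0, borrow out 0
  col 8: (1 - 0 borrow-in) - 0 → 1 - 0 = 1, borrow out 0
  col 9: (1 - 0 borrow-in) - 0 → 1 - 0 = 1, borrow out 0
Reading bits MSB→LSB: 1100101011
Strip leading zeros: 1100101011
= 1100101011


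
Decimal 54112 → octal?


Divide by 8 repeatedly:
54112 ÷ 8 = 6764 remainder 0
6764 ÷ 8 = 845 remainder 4
845 ÷ 8 = 105 remainder 5
105 ÷ 8 = 13 remainder 1
13 ÷ 8 = 1 remainder 5
1 ÷ 8 = 0 remainder 1
Reading remainders bottom-up:
= 0o151540


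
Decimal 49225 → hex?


Divide by 16 repeatedly:
49225 ÷ 16 = 3076 remainder 9 (9)
3076 ÷ 16 = 192 remainder 4 (4)
192 ÷ 16 = 12 remainder 0 (0)
12 ÷ 16 = 0 remainder 12 (C)
Reading remainders bottom-up:
= 0xC049


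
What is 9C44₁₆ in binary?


Each hex digit → 4 binary bits:
  9 = 1001
  C = 1100
  4 = 0100
  4 = 0100
Concatenate: 1001 1100 0100 0100
= 1001110001000100


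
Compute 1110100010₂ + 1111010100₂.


Align and add column by column (LSB to MSB, carry propagating):
  01110100010
+ 01111010100
  -----------
  col 0: 0 + 0 + 0 (carry in) = 0 → bit 0, carry out 0
  col 1: 1 + 0 + 0 (carry in) = 1 → bit 1, carry out 0
  col 2: 0 + 1 + 0 (carry in) = 1 → bit 1, carry out 0
  col 3: 0 + 0 + 0 (carry in) = 0 → bit 0, carry out 0
  col 4: 0 + 1 + 0 (carry in) = 1 → bit 1, carry out 0
  col 5: 1 + 0 + 0 (carry in) = 1 → bit 1, carry out 0
  col 6: 0 + 1 + 0 (carry in) = 1 → bit 1, carry out 0
  col 7: 1 + 1 + 0 (carry in) = 2 → bit 0, carry out 1
  col 8: 1 + 1 + 1 (carry in) = 3 → bit 1, carry out 1
  col 9: 1 + 1 + 1 (carry in) = 3 → bit 1, carry out 1
  col 10: 0 + 0 + 1 (carry in) = 1 → bit 1, carry out 0
Reading bits MSB→LSB: 11101110110
Strip leading zeros: 11101110110
= 11101110110


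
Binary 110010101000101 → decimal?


Positional values:
Bit 0: 1 × 2^0 = 1
Bit 2: 1 × 2^2 = 4
Bit 6: 1 × 2^6 = 64
Bit 8: 1 × 2^8 = 256
Bit 10: 1 × 2^10 = 1024
Bit 13: 1 × 2^13 = 8192
Bit 14: 1 × 2^14 = 16384
Sum = 1 + 4 + 64 + 256 + 1024 + 8192 + 16384
= 25925


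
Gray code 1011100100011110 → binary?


Gray code: 1011100100011110
MSB stays the same: 1
Each subsequent bit = prev_binary XOR current_gray:
  B[1] = 1 XOR 0 = 1
  B[2] = 1 XOR 1 = 0
  B[3] = 0 XOR 1 = 1
  B[4] = 1 XOR 1 = 0
  B[5] = 0 XOR 0 = 0
  B[6] = 0 XOR 0 = 0
  B[7] = 0 XOR 1 = 1
  B[8] = 1 XOR 0 = 1
  B[9] = 1 XOR 0 = 1
  B[10] = 1 XOR 0 = 1
  B[11] = 1 XOR 1 = 0
  B[12] = 0 XOR 1 = 1
  B[13] = 1 XOR 1 = 0
  B[14] = 0 XOR 1 = 1
  B[15] = 1 XOR 0 = 1
= 1101000111101011 (53739 decimal)


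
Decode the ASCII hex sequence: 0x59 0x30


Codes (hex): 0x59 0x30
Per-code ASCII lookup:
  0x59 = 89  (range 65-90: uppercase, 89 - 65 = 24) → 'Y'
  0x30 = 48  (range 48-57: digits, 48 - 48 = 0) → '0'
= 'Y0'


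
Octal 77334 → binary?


Each octal digit → 3 binary bits:
  7 = 111
  7 = 111
  3 = 011
  3 = 011
  4 = 100
Concatenate: 111 111 011 011 100
= 111111011011100


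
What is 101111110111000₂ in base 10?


Positional values:
Bit 3: 1 × 2^3 = 8
Bit 4: 1 × 2^4 = 16
Bit 5: 1 × 2^5 = 32
Bit 7: 1 × 2^7 = 128
Bit 8: 1 × 2^8 = 256
Bit 9: 1 × 2^9 = 512
Bit 10: 1 × 2^10 = 1024
Bit 11: 1 × 2^11 = 2048
Bit 12: 1 × 2^12 = 4096
Bit 14: 1 × 2^14 = 16384
Sum = 8 + 16 + 32 + 128 + 256 + 512 + 1024 + 2048 + 4096 + 16384
= 24504


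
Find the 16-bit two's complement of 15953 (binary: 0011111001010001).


Original: 0011111001010001
Step 1 - Invert all bits: 1100000110101110
Step 2 - Add 1: 1100000110101110 + 1
= 1100000110101111 (represents -15953)


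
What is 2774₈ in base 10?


Positional values:
Position 0: 4 × 8^0 = 4
Position 1: 7 × 8^1 = 56
Position 2: 7 × 8^2 = 448
Position 3: 2 × 8^3 = 1024
Sum = 4 + 56 + 448 + 1024
= 1532


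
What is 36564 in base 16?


Divide by 16 repeatedly:
36564 ÷ 16 = 2285 remainder 4 (4)
2285 ÷ 16 = 142 remainder 13 (D)
142 ÷ 16 = 8 remainder 14 (E)
8 ÷ 16 = 0 remainder 8 (8)
Reading remainders bottom-up:
= 0x8ED4


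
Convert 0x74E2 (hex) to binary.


Each hex digit → 4 binary bits:
  7 = 0111
  4 = 0100
  E = 1110
  2 = 0010
Concatenate: 0111 0100 1110 0010
= 0111010011100010


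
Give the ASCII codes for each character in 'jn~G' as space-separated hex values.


String: 'jn~G'  (4 characters)
Per-character ASCII lookup:
  'j': lowercase starts at 97: 'j' = 97 + 9 = 106 → 0x6A
  'n': lowercase starts at 97: 'n' = 97 + 13 = 110 → 0x6E
  '~': special character: '~' = 126 → 0x7E
  'G': uppercase starts at 65: 'G' = 65 + 6 = 71 → 0x47
= 0x6A 0x6E 0x7E 0x47


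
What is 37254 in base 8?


Divide by 8 repeatedly:
37254 ÷ 8 = 4656 remainder 6
4656 ÷ 8 = 582 remainder 0
582 ÷ 8 = 72 remainder 6
72 ÷ 8 = 9 remainder 0
9 ÷ 8 = 1 remainder 1
1 ÷ 8 = 0 remainder 1
Reading remainders bottom-up:
= 0o110606


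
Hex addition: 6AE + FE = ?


Align and add column by column (LSB to MSB, each column mod 16 with carry):
  06AE
+ 00FE
  ----
  col 0: E(14) + E(14) + 0 (carry in) = 28 → C(12), carry out 1
  col 1: A(10) + F(15) + 1 (carry in) = 26 → A(10), carry out 1
  col 2: 6(6) + 0(0) + 1 (carry in) = 7 → 7(7), carry out 0
  col 3: 0(0) + 0(0) + 0 (carry in) = 0 → 0(0), carry out 0
Reading digits MSB→LSB: 07AC
Strip leading zeros: 7AC
= 0x7AC


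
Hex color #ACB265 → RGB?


Hex: #ACB265
R = AC₁₆ = 172
G = B2₁₆ = 178
B = 65₁₆ = 101
= RGB(172, 178, 101)


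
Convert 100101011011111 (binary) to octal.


Group into 3-bit groups: 100101011011111
  100 = 4
  101 = 5
  011 = 3
  011 = 3
  111 = 7
= 0o45337


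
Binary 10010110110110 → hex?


Group into 4-bit nibbles: 0010010110110110
  0010 = 2
  0101 = 5
  1011 = B
  0110 = 6
= 0x25B6


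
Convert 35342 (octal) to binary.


Each octal digit → 3 binary bits:
  3 = 011
  5 = 101
  3 = 011
  4 = 100
  2 = 010
Concatenate: 011 101 011 100 010
= 011101011100010


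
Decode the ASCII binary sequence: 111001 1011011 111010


Codes (binary): 111001 1011011 111010
Per-code ASCII lookup:
  111001 = 57  (range 48-57: digits, 57 - 48 = 9) → '9'
  1011011 = 91  (special character) → '['
  111010 = 58  (special character) → ':'
= '9[:'


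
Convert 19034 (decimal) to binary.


Divide by 2 repeatedly:
19034 ÷ 2 = 9517 remainder 0
9517 ÷ 2 = 4758 remainder 1
4758 ÷ 2 = 2379 remainder 0
2379 ÷ 2 = 1189 remainder 1
1189 ÷ 2 = 594 remainder 1
594 ÷ 2 = 297 remainder 0
297 ÷ 2 = 148 remainder 1
148 ÷ 2 = 74 remainder 0
74 ÷ 2 = 37 remainder 0
37 ÷ 2 = 18 remainder 1
18 ÷ 2 = 9 remainder 0
9 ÷ 2 = 4 remainder 1
4 ÷ 2 = 2 remainder 0
2 ÷ 2 = 1 remainder 0
1 ÷ 2 = 0 remainder 1
Reading remainders bottom-up:
= 100101001011010


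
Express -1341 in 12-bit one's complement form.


Original: 010100111101
Invert all bits:
  bit 0: 0 → 1
  bit 1: 1 → 0
  bit 2: 0 → 1
  bit 3: 1 → 0
  bit 4: 0 → 1
  bit 5: 0 → 1
  bit 6: 1 → 0
  bit 7: 1 → 0
  bit 8: 1 → 0
  bit 9: 1 → 0
  bit 10: 0 → 1
  bit 11: 1 → 0
= 101011000010


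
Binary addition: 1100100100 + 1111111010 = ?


Align and add column by column (LSB to MSB, carry propagating):
  01100100100
+ 01111111010
  -----------
  col 0: 0 + 0 + 0 (carry in) = 0 → bit 0, carry out 0
  col 1: 0 + 1 + 0 (carry in) = 1 → bit 1, carry out 0
  col 2: 1 + 0 + 0 (carry in) = 1 → bit 1, carry out 0
  col 3: 0 + 1 + 0 (carry in) = 1 → bit 1, carry out 0
  col 4: 0 + 1 + 0 (carry in) = 1 → bit 1, carry out 0
  col 5: 1 + 1 + 0 (carry in) = 2 → bit 0, carry out 1
  col 6: 0 + 1 + 1 (carry in) = 2 → bit 0, carry out 1
  col 7: 0 + 1 + 1 (carry in) = 2 → bit 0, carry out 1
  col 8: 1 + 1 + 1 (carry in) = 3 → bit 1, carry out 1
  col 9: 1 + 1 + 1 (carry in) = 3 → bit 1, carry out 1
  col 10: 0 + 0 + 1 (carry in) = 1 → bit 1, carry out 0
Reading bits MSB→LSB: 11100011110
Strip leading zeros: 11100011110
= 11100011110


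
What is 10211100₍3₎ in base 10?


Positional values (base 3):
  0 × 3^0 = 0 × 1 = 0
  0 × 3^1 = 0 × 3 = 0
  1 × 3^2 = 1 × 9 = 9
  1 × 3^3 = 1 × 27 = 27
  1 × 3^4 = 1 × 81 = 81
  2 × 3^5 = 2 × 243 = 486
  0 × 3^6 = 0 × 729 = 0
  1 × 3^7 = 1 × 2187 = 2187
Sum = 0 + 0 + 9 + 27 + 81 + 486 + 0 + 2187
= 2790


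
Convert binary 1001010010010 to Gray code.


Binary: 1001010010010
Gray code: G = B XOR (B >> 1)
B >> 1 = 0100101001001
1001010010010 XOR 0100101001001:
  1 XOR 0 = 1
  0 XOR 1 = 1
  0 XOR 0 = 0
  1 XOR 0 = 1
  0 XOR 1 = 1
  1 XOR 0 = 1
  0 XOR 1 = 1
  0 XOR 0 = 0
  1 XOR 0 = 1
  0 XOR 1 = 1
  0 XOR 0 = 0
  1 XOR 0 = 1
  0 XOR 1 = 1
= 1101111011011


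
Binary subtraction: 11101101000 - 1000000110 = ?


Align and subtract column by column (LSB to MSB, borrowing when needed):
  11101101000
- 01000000110
  -----------
  col 0: (0 - 0 borrow-in) - 0 → 0 - 0 = 0, borrow out 0
  col 1: (0 - 0 borrow-in) - 1 → borrow from next column: (0+2) - 1 = 1, borrow out 1
  col 2: (0 - 1 borrow-in) - 1 → borrow from next column: (-1+2) - 1 = 0, borrow out 1
  col 3: (1 - 1 borrow-in) - 0 → 0 - 0 = 0, borrow out 0
  col 4: (0 - 0 borrow-in) - 0 → 0 - 0 = 0, borrow out 0
  col 5: (1 - 0 borrow-in) - 0 → 1 - 0 = 1, borrow out 0
  col 6: (1 - 0 borrow-in) - 0 → 1 - 0 = 1, borrow out 0
  col 7: (0 - 0 borrow-in) - 0 → 0 - 0 = 0, borrow out 0
  col 8: (1 - 0 borrow-in) - 0 → 1 - 0 = 1, borrow out 0
  col 9: (1 - 0 borrow-in) - 1 → 1 - 1 = 0, borrow out 0
  col 10: (1 - 0 borrow-in) - 0 → 1 - 0 = 1, borrow out 0
Reading bits MSB→LSB: 10101100010
Strip leading zeros: 10101100010
= 10101100010


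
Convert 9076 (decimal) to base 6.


Divide by 6 repeatedly:
9076 ÷ 6 = 1512 remainder 4
1512 ÷ 6 = 252 remainder 0
252 ÷ 6 = 42 remainder 0
42 ÷ 6 = 7 remainder 0
7 ÷ 6 = 1 remainder 1
1 ÷ 6 = 0 remainder 1
Reading remainders bottom-up:
= 110004


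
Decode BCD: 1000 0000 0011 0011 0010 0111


Each 4-bit group → digit:
  1000 → 8
  0000 → 0
  0011 → 3
  0011 → 3
  0010 → 2
  0111 → 7
= 803327


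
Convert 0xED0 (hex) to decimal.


Positional values:
Position 0: 0 × 16^0 = 0 × 1 = 0
Position 1: D × 16^1 = 13 × 16 = 208
Position 2: E × 16^2 = 14 × 256 = 3584
Sum = 0 + 208 + 3584
= 3792


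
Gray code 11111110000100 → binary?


Gray code: 11111110000100
MSB stays the same: 1
Each subsequent bit = prev_binary XOR current_gray:
  B[1] = 1 XOR 1 = 0
  B[2] = 0 XOR 1 = 1
  B[3] = 1 XOR 1 = 0
  B[4] = 0 XOR 1 = 1
  B[5] = 1 XOR 1 = 0
  B[6] = 0 XOR 1 = 1
  B[7] = 1 XOR 0 = 1
  B[8] = 1 XOR 0 = 1
  B[9] = 1 XOR 0 = 1
  B[10] = 1 XOR 0 = 1
  B[11] = 1 XOR 1 = 0
  B[12] = 0 XOR 0 = 0
  B[13] = 0 XOR 0 = 0
= 10101011111000 (11000 decimal)


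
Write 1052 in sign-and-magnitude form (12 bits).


Sign bit: 0 (positive)
Magnitude: 1052 = 10000011100
= 010000011100


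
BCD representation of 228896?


Each digit → 4-bit binary:
  2 → 0010
  2 → 0010
  8 → 1000
  8 → 1000
  9 → 1001
  6 → 0110
= 0010 0010 1000 1000 1001 0110


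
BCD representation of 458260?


Each digit → 4-bit binary:
  4 → 0100
  5 → 0101
  8 → 1000
  2 → 0010
  6 → 0110
  0 → 0000
= 0100 0101 1000 0010 0110 0000


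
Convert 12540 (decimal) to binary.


Divide by 2 repeatedly:
12540 ÷ 2 = 6270 remainder 0
6270 ÷ 2 = 3135 remainder 0
3135 ÷ 2 = 1567 remainder 1
1567 ÷ 2 = 783 remainder 1
783 ÷ 2 = 391 remainder 1
391 ÷ 2 = 195 remainder 1
195 ÷ 2 = 97 remainder 1
97 ÷ 2 = 48 remainder 1
48 ÷ 2 = 24 remainder 0
24 ÷ 2 = 12 remainder 0
12 ÷ 2 = 6 remainder 0
6 ÷ 2 = 3 remainder 0
3 ÷ 2 = 1 remainder 1
1 ÷ 2 = 0 remainder 1
Reading remainders bottom-up:
= 11000011111100


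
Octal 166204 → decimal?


Positional values:
Position 0: 4 × 8^0 = 4
Position 1: 0 × 8^1 = 0
Position 2: 2 × 8^2 = 128
Position 3: 6 × 8^3 = 3072
Position 4: 6 × 8^4 = 24576
Position 5: 1 × 8^5 = 32768
Sum = 4 + 0 + 128 + 3072 + 24576 + 32768
= 60548


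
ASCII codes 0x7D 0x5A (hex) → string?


Codes (hex): 0x7D 0x5A
Per-code ASCII lookup:
  0x7D = 125  (special character) → '}'
  0x5A = 90  (range 65-90: uppercase, 90 - 65 = 25) → 'Z'
= '}Z'


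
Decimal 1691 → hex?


Divide by 16 repeatedly:
1691 ÷ 16 = 105 remainder 11 (B)
105 ÷ 16 = 6 remainder 9 (9)
6 ÷ 16 = 0 remainder 6 (6)
Reading remainders bottom-up:
= 0x69B


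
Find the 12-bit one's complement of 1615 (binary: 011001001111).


Original: 011001001111
Invert all bits:
  bit 0: 0 → 1
  bit 1: 1 → 0
  bit 2: 1 → 0
  bit 3: 0 → 1
  bit 4: 0 → 1
  bit 5: 1 → 0
  bit 6: 0 → 1
  bit 7: 0 → 1
  bit 8: 1 → 0
  bit 9: 1 → 0
  bit 10: 1 → 0
  bit 11: 1 → 0
= 100110110000


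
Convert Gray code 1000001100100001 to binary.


Gray code: 1000001100100001
MSB stays the same: 1
Each subsequent bit = prev_binary XOR current_gray:
  B[1] = 1 XOR 0 = 1
  B[2] = 1 XOR 0 = 1
  B[3] = 1 XOR 0 = 1
  B[4] = 1 XOR 0 = 1
  B[5] = 1 XOR 0 = 1
  B[6] = 1 XOR 1 = 0
  B[7] = 0 XOR 1 = 1
  B[8] = 1 XOR 0 = 1
  B[9] = 1 XOR 0 = 1
  B[10] = 1 XOR 1 = 0
  B[11] = 0 XOR 0 = 0
  B[12] = 0 XOR 0 = 0
  B[13] = 0 XOR 0 = 0
  B[14] = 0 XOR 0 = 0
  B[15] = 0 XOR 1 = 1
= 1111110111000001 (64961 decimal)


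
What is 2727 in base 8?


Divide by 8 repeatedly:
2727 ÷ 8 = 340 remainder 7
340 ÷ 8 = 42 remainder 4
42 ÷ 8 = 5 remainder 2
5 ÷ 8 = 0 remainder 5
Reading remainders bottom-up:
= 0o5247


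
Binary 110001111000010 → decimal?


Positional values:
Bit 1: 1 × 2^1 = 2
Bit 6: 1 × 2^6 = 64
Bit 7: 1 × 2^7 = 128
Bit 8: 1 × 2^8 = 256
Bit 9: 1 × 2^9 = 512
Bit 13: 1 × 2^13 = 8192
Bit 14: 1 × 2^14 = 16384
Sum = 2 + 64 + 128 + 256 + 512 + 8192 + 16384
= 25538


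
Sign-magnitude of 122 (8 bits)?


Sign bit: 0 (positive)
Magnitude: 122 = 1111010
= 01111010


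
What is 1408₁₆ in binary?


Each hex digit → 4 binary bits:
  1 = 0001
  4 = 0100
  0 = 0000
  8 = 1000
Concatenate: 0001 0100 0000 1000
= 0001010000001000


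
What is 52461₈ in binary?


Each octal digit → 3 binary bits:
  5 = 101
  2 = 010
  4 = 100
  6 = 110
  1 = 001
Concatenate: 101 010 100 110 001
= 101010100110001


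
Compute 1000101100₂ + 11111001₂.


Align and add column by column (LSB to MSB, carry propagating):
  01000101100
+ 00011111001
  -----------
  col 0: 0 + 1 + 0 (carry in) = 1 → bit 1, carry out 0
  col 1: 0 + 0 + 0 (carry in) = 0 → bit 0, carry out 0
  col 2: 1 + 0 + 0 (carry in) = 1 → bit 1, carry out 0
  col 3: 1 + 1 + 0 (carry in) = 2 → bit 0, carry out 1
  col 4: 0 + 1 + 1 (carry in) = 2 → bit 0, carry out 1
  col 5: 1 + 1 + 1 (carry in) = 3 → bit 1, carry out 1
  col 6: 0 + 1 + 1 (carry in) = 2 → bit 0, carry out 1
  col 7: 0 + 1 + 1 (carry in) = 2 → bit 0, carry out 1
  col 8: 0 + 0 + 1 (carry in) = 1 → bit 1, carry out 0
  col 9: 1 + 0 + 0 (carry in) = 1 → bit 1, carry out 0
  col 10: 0 + 0 + 0 (carry in) = 0 → bit 0, carry out 0
Reading bits MSB→LSB: 01100100101
Strip leading zeros: 1100100101
= 1100100101


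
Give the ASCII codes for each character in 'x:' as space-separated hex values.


String: 'x:'  (2 characters)
Per-character ASCII lookup:
  'x': lowercase starts at 97: 'x' = 97 + 23 = 120 → 0x78
  ':': special character: ':' = 58 → 0x3A
= 0x78 0x3A


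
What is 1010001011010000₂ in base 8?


Group into 3-bit groups: 001010001011010000
  001 = 1
  010 = 2
  001 = 1
  011 = 3
  010 = 2
  000 = 0
= 0o121320


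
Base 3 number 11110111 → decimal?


Positional values (base 3):
  1 × 3^0 = 1 × 1 = 1
  1 × 3^1 = 1 × 3 = 3
  1 × 3^2 = 1 × 9 = 9
  0 × 3^3 = 0 × 27 = 0
  1 × 3^4 = 1 × 81 = 81
  1 × 3^5 = 1 × 243 = 243
  1 × 3^6 = 1 × 729 = 729
  1 × 3^7 = 1 × 2187 = 2187
Sum = 1 + 3 + 9 + 0 + 81 + 243 + 729 + 2187
= 3253


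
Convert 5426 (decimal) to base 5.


Divide by 5 repeatedly:
5426 ÷ 5 = 1085 remainder 1
1085 ÷ 5 = 217 remainder 0
217 ÷ 5 = 43 remainder 2
43 ÷ 5 = 8 remainder 3
8 ÷ 5 = 1 remainder 3
1 ÷ 5 = 0 remainder 1
Reading remainders bottom-up:
= 133201


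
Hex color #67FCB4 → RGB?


Hex: #67FCB4
R = 67₁₆ = 103
G = FC₁₆ = 252
B = B4₁₆ = 180
= RGB(103, 252, 180)


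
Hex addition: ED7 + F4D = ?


Align and add column by column (LSB to MSB, each column mod 16 with carry):
  0ED7
+ 0F4D
  ----
  col 0: 7(7) + D(13) + 0 (carry in) = 20 → 4(4), carry out 1
  col 1: D(13) + 4(4) + 1 (carry in) = 18 → 2(2), carry out 1
  col 2: E(14) + F(15) + 1 (carry in) = 30 → E(14), carry out 1
  col 3: 0(0) + 0(0) + 1 (carry in) = 1 → 1(1), carry out 0
Reading digits MSB→LSB: 1E24
Strip leading zeros: 1E24
= 0x1E24


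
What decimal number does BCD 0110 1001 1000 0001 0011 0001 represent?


Each 4-bit group → digit:
  0110 → 6
  1001 → 9
  1000 → 8
  0001 → 1
  0011 → 3
  0001 → 1
= 698131


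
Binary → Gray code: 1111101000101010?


Binary: 1111101000101010
Gray code: G = B XOR (B >> 1)
B >> 1 = 0111110100010101
1111101000101010 XOR 0111110100010101:
  1 XOR 0 = 1
  1 XOR 1 = 0
  1 XOR 1 = 0
  1 XOR 1 = 0
  1 XOR 1 = 0
  0 XOR 1 = 1
  1 XOR 0 = 1
  0 XOR 1 = 1
  0 XOR 0 = 0
  0 XOR 0 = 0
  1 XOR 0 = 1
  0 XOR 1 = 1
  1 XOR 0 = 1
  0 XOR 1 = 1
  1 XOR 0 = 1
  0 XOR 1 = 1
= 1000011100111111


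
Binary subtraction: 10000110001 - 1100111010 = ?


Align and subtract column by column (LSB to MSB, borrowing when needed):
  10000110001
- 01100111010
  -----------
  col 0: (1 - 0 borrow-in) - 0 → 1 - 0 = 1, borrow out 0
  col 1: (0 - 0 borrow-in) - 1 → borrow from next column: (0+2) - 1 = 1, borrow out 1
  col 2: (0 - 1 borrow-in) - 0 → borrow from next column: (-1+2) - 0 = 1, borrow out 1
  col 3: (0 - 1 borrow-in) - 1 → borrow from next column: (-1+2) - 1 = 0, borrow out 1
  col 4: (1 - 1 borrow-in) - 1 → borrow from next column: (0+2) - 1 = 1, borrow out 1
  col 5: (1 - 1 borrow-in) - 1 → borrow from next column: (0+2) - 1 = 1, borrow out 1
  col 6: (0 - 1 borrow-in) - 0 → borrow from next column: (-1+2) - 0 = 1, borrow out 1
  col 7: (0 - 1 borrow-in) - 0 → borrow from next column: (-1+2) - 0 = 1, borrow out 1
  col 8: (0 - 1 borrow-in) - 1 → borrow from next column: (-1+2) - 1 = 0, borrow out 1
  col 9: (0 - 1 borrow-in) - 1 → borrow from next column: (-1+2) - 1 = 0, borrow out 1
  col 10: (1 - 1 borrow-in) - 0 → 0 - 0 = 0, borrow out 0
Reading bits MSB→LSB: 00011110111
Strip leading zeros: 11110111
= 11110111


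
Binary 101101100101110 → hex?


Group into 4-bit nibbles: 0101101100101110
  0101 = 5
  1011 = B
  0010 = 2
  1110 = E
= 0x5B2E


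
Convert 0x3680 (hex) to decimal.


Positional values:
Position 0: 0 × 16^0 = 0 × 1 = 0
Position 1: 8 × 16^1 = 8 × 16 = 128
Position 2: 6 × 16^2 = 6 × 256 = 1536
Position 3: 3 × 16^3 = 3 × 4096 = 12288
Sum = 0 + 128 + 1536 + 12288
= 13952


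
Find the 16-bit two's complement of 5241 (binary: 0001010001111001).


Original: 0001010001111001
Step 1 - Invert all bits: 1110101110000110
Step 2 - Add 1: 1110101110000110 + 1
= 1110101110000111 (represents -5241)


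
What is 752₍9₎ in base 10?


Positional values (base 9):
  2 × 9^0 = 2 × 1 = 2
  5 × 9^1 = 5 × 9 = 45
  7 × 9^2 = 7 × 81 = 567
Sum = 2 + 45 + 567
= 614


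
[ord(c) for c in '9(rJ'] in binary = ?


String: '9(rJ'  (4 characters)
Per-character ASCII lookup:
  '9': digits start at 48: '9' = 48 + 9 = 57 → 111001
  '(': special character: '(' = 40 → 101000
  'r': lowercase starts at 97: 'r' = 97 + 17 = 114 → 1110010
  'J': uppercase starts at 65: 'J' = 65 + 9 = 74 → 1001010
= 111001 101000 1110010 1001010


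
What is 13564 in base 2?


Divide by 2 repeatedly:
13564 ÷ 2 = 6782 remainder 0
6782 ÷ 2 = 3391 remainder 0
3391 ÷ 2 = 1695 remainder 1
1695 ÷ 2 = 847 remainder 1
847 ÷ 2 = 423 remainder 1
423 ÷ 2 = 211 remainder 1
211 ÷ 2 = 105 remainder 1
105 ÷ 2 = 52 remainder 1
52 ÷ 2 = 26 remainder 0
26 ÷ 2 = 13 remainder 0
13 ÷ 2 = 6 remainder 1
6 ÷ 2 = 3 remainder 0
3 ÷ 2 = 1 remainder 1
1 ÷ 2 = 0 remainder 1
Reading remainders bottom-up:
= 11010011111100


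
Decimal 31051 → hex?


Divide by 16 repeatedly:
31051 ÷ 16 = 1940 remainder 11 (B)
1940 ÷ 16 = 121 remainder 4 (4)
121 ÷ 16 = 7 remainder 9 (9)
7 ÷ 16 = 0 remainder 7 (7)
Reading remainders bottom-up:
= 0x794B


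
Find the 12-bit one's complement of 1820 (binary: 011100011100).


Original: 011100011100
Invert all bits:
  bit 0: 0 → 1
  bit 1: 1 → 0
  bit 2: 1 → 0
  bit 3: 1 → 0
  bit 4: 0 → 1
  bit 5: 0 → 1
  bit 6: 0 → 1
  bit 7: 1 → 0
  bit 8: 1 → 0
  bit 9: 1 → 0
  bit 10: 0 → 1
  bit 11: 0 → 1
= 100011100011


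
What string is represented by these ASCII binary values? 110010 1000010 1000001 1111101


Codes (binary): 110010 1000010 1000001 1111101
Per-code ASCII lookup:
  110010 = 50  (range 48-57: digits, 50 - 48 = 2) → '2'
  1000010 = 66  (range 65-90: uppercase, 66 - 65 = 1) → 'B'
  1000001 = 65  (range 65-90: uppercase, 65 - 65 = 0) → 'A'
  1111101 = 125  (special character) → '}'
= '2BA}'


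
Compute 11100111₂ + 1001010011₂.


Align and add column by column (LSB to MSB, carry propagating):
  00011100111
+ 01001010011
  -----------
  col 0: 1 + 1 + 0 (carry in) = 2 → bit 0, carry out 1
  col 1: 1 + 1 + 1 (carry in) = 3 → bit 1, carry out 1
  col 2: 1 + 0 + 1 (carry in) = 2 → bit 0, carry out 1
  col 3: 0 + 0 + 1 (carry in) = 1 → bit 1, carry out 0
  col 4: 0 + 1 + 0 (carry in) = 1 → bit 1, carry out 0
  col 5: 1 + 0 + 0 (carry in) = 1 → bit 1, carry out 0
  col 6: 1 + 1 + 0 (carry in) = 2 → bit 0, carry out 1
  col 7: 1 + 0 + 1 (carry in) = 2 → bit 0, carry out 1
  col 8: 0 + 0 + 1 (carry in) = 1 → bit 1, carry out 0
  col 9: 0 + 1 + 0 (carry in) = 1 → bit 1, carry out 0
  col 10: 0 + 0 + 0 (carry in) = 0 → bit 0, carry out 0
Reading bits MSB→LSB: 01100111010
Strip leading zeros: 1100111010
= 1100111010


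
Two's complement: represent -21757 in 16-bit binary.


Original: 0101010011111101
Step 1 - Invert all bits: 1010101100000010
Step 2 - Add 1: 1010101100000010 + 1
= 1010101100000011 (represents -21757)


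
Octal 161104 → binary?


Each octal digit → 3 binary bits:
  1 = 001
  6 = 110
  1 = 001
  1 = 001
  0 = 000
  4 = 100
Concatenate: 001 110 001 001 000 100
= 001110001001000100


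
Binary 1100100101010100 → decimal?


Positional values:
Bit 2: 1 × 2^2 = 4
Bit 4: 1 × 2^4 = 16
Bit 6: 1 × 2^6 = 64
Bit 8: 1 × 2^8 = 256
Bit 11: 1 × 2^11 = 2048
Bit 14: 1 × 2^14 = 16384
Bit 15: 1 × 2^15 = 32768
Sum = 4 + 16 + 64 + 256 + 2048 + 16384 + 32768
= 51540


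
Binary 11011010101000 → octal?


Group into 3-bit groups: 011011010101000
  011 = 3
  011 = 3
  010 = 2
  101 = 5
  000 = 0
= 0o33250


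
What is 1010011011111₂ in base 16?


Group into 4-bit nibbles: 0001010011011111
  0001 = 1
  0100 = 4
  1101 = D
  1111 = F
= 0x14DF


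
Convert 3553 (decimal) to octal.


Divide by 8 repeatedly:
3553 ÷ 8 = 444 remainder 1
444 ÷ 8 = 55 remainder 4
55 ÷ 8 = 6 remainder 7
6 ÷ 8 = 0 remainder 6
Reading remainders bottom-up:
= 0o6741


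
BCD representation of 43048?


Each digit → 4-bit binary:
  4 → 0100
  3 → 0011
  0 → 0000
  4 → 0100
  8 → 1000
= 0100 0011 0000 0100 1000


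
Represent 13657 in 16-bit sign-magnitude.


Sign bit: 0 (positive)
Magnitude: 13657 = 011010101011001
= 0011010101011001


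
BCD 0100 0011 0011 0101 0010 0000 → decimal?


Each 4-bit group → digit:
  0100 → 4
  0011 → 3
  0011 → 3
  0101 → 5
  0010 → 2
  0000 → 0
= 433520


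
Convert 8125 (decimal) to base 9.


Divide by 9 repeatedly:
8125 ÷ 9 = 902 remainder 7
902 ÷ 9 = 100 remainder 2
100 ÷ 9 = 11 remainder 1
11 ÷ 9 = 1 remainder 2
1 ÷ 9 = 0 remainder 1
Reading remainders bottom-up:
= 12127


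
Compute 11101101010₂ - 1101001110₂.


Align and subtract column by column (LSB to MSB, borrowing when needed):
  11101101010
- 01101001110
  -----------
  col 0: (0 - 0 borrow-in) - 0 → 0 - 0 = 0, borrow out 0
  col 1: (1 - 0 borrow-in) - 1 → 1 - 1 = 0, borrow out 0
  col 2: (0 - 0 borrow-in) - 1 → borrow from next column: (0+2) - 1 = 1, borrow out 1
  col 3: (1 - 1 borrow-in) - 1 → borrow from next column: (0+2) - 1 = 1, borrow out 1
  col 4: (0 - 1 borrow-in) - 0 → borrow from next column: (-1+2) - 0 = 1, borrow out 1
  col 5: (1 - 1 borrow-in) - 0 → 0 - 0 = 0, borrow out 0
  col 6: (1 - 0 borrow-in) - 1 → 1 - 1 = 0, borrow out 0
  col 7: (0 - 0 borrow-in) - 0 → 0 - 0 = 0, borrow out 0
  col 8: (1 - 0 borrow-in) - 1 → 1 - 1 = 0, borrow out 0
  col 9: (1 - 0 borrow-in) - 1 → 1 - 1 = 0, borrow out 0
  col 10: (1 - 0 borrow-in) - 0 → 1 - 0 = 1, borrow out 0
Reading bits MSB→LSB: 10000011100
Strip leading zeros: 10000011100
= 10000011100


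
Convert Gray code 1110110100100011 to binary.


Gray code: 1110110100100011
MSB stays the same: 1
Each subsequent bit = prev_binary XOR current_gray:
  B[1] = 1 XOR 1 = 0
  B[2] = 0 XOR 1 = 1
  B[3] = 1 XOR 0 = 1
  B[4] = 1 XOR 1 = 0
  B[5] = 0 XOR 1 = 1
  B[6] = 1 XOR 0 = 1
  B[7] = 1 XOR 1 = 0
  B[8] = 0 XOR 0 = 0
  B[9] = 0 XOR 0 = 0
  B[10] = 0 XOR 1 = 1
  B[11] = 1 XOR 0 = 1
  B[12] = 1 XOR 0 = 1
  B[13] = 1 XOR 0 = 1
  B[14] = 1 XOR 1 = 0
  B[15] = 0 XOR 1 = 1
= 1011011000111101 (46653 decimal)


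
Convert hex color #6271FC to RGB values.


Hex: #6271FC
R = 62₁₆ = 98
G = 71₁₆ = 113
B = FC₁₆ = 252
= RGB(98, 113, 252)


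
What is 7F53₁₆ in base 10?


Positional values:
Position 0: 3 × 16^0 = 3 × 1 = 3
Position 1: 5 × 16^1 = 5 × 16 = 80
Position 2: F × 16^2 = 15 × 256 = 3840
Position 3: 7 × 16^3 = 7 × 4096 = 28672
Sum = 3 + 80 + 3840 + 28672
= 32595


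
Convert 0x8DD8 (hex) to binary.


Each hex digit → 4 binary bits:
  8 = 1000
  D = 1101
  D = 1101
  8 = 1000
Concatenate: 1000 1101 1101 1000
= 1000110111011000


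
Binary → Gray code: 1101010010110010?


Binary: 1101010010110010
Gray code: G = B XOR (B >> 1)
B >> 1 = 0110101001011001
1101010010110010 XOR 0110101001011001:
  1 XOR 0 = 1
  1 XOR 1 = 0
  0 XOR 1 = 1
  1 XOR 0 = 1
  0 XOR 1 = 1
  1 XOR 0 = 1
  0 XOR 1 = 1
  0 XOR 0 = 0
  1 XOR 0 = 1
  0 XOR 1 = 1
  1 XOR 0 = 1
  1 XOR 1 = 0
  0 XOR 1 = 1
  0 XOR 0 = 0
  1 XOR 0 = 1
  0 XOR 1 = 1
= 1011111011101011


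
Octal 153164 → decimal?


Positional values:
Position 0: 4 × 8^0 = 4
Position 1: 6 × 8^1 = 48
Position 2: 1 × 8^2 = 64
Position 3: 3 × 8^3 = 1536
Position 4: 5 × 8^4 = 20480
Position 5: 1 × 8^5 = 32768
Sum = 4 + 48 + 64 + 1536 + 20480 + 32768
= 54900


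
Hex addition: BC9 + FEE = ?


Align and add column by column (LSB to MSB, each column mod 16 with carry):
  0BC9
+ 0FEE
  ----
  col 0: 9(9) + E(14) + 0 (carry in) = 23 → 7(7), carry out 1
  col 1: C(12) + E(14) + 1 (carry in) = 27 → B(11), carry out 1
  col 2: B(11) + F(15) + 1 (carry in) = 27 → B(11), carry out 1
  col 3: 0(0) + 0(0) + 1 (carry in) = 1 → 1(1), carry out 0
Reading digits MSB→LSB: 1BB7
Strip leading zeros: 1BB7
= 0x1BB7


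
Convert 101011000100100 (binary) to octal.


Group into 3-bit groups: 101011000100100
  101 = 5
  011 = 3
  000 = 0
  100 = 4
  100 = 4
= 0o53044


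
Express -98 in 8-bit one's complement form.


Original: 01100010
Invert all bits:
  bit 0: 0 → 1
  bit 1: 1 → 0
  bit 2: 1 → 0
  bit 3: 0 → 1
  bit 4: 0 → 1
  bit 5: 0 → 1
  bit 6: 1 → 0
  bit 7: 0 → 1
= 10011101


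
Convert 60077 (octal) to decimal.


Positional values:
Position 0: 7 × 8^0 = 7
Position 1: 7 × 8^1 = 56
Position 2: 0 × 8^2 = 0
Position 3: 0 × 8^3 = 0
Position 4: 6 × 8^4 = 24576
Sum = 7 + 56 + 0 + 0 + 24576
= 24639


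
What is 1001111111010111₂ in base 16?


Group into 4-bit nibbles: 1001111111010111
  1001 = 9
  1111 = F
  1101 = D
  0111 = 7
= 0x9FD7


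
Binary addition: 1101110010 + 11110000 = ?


Align and add column by column (LSB to MSB, carry propagating):
  01101110010
+ 00011110000
  -----------
  col 0: 0 + 0 + 0 (carry in) = 0 → bit 0, carry out 0
  col 1: 1 + 0 + 0 (carry in) = 1 → bit 1, carry out 0
  col 2: 0 + 0 + 0 (carry in) = 0 → bit 0, carry out 0
  col 3: 0 + 0 + 0 (carry in) = 0 → bit 0, carry out 0
  col 4: 1 + 1 + 0 (carry in) = 2 → bit 0, carry out 1
  col 5: 1 + 1 + 1 (carry in) = 3 → bit 1, carry out 1
  col 6: 1 + 1 + 1 (carry in) = 3 → bit 1, carry out 1
  col 7: 0 + 1 + 1 (carry in) = 2 → bit 0, carry out 1
  col 8: 1 + 0 + 1 (carry in) = 2 → bit 0, carry out 1
  col 9: 1 + 0 + 1 (carry in) = 2 → bit 0, carry out 1
  col 10: 0 + 0 + 1 (carry in) = 1 → bit 1, carry out 0
Reading bits MSB→LSB: 10001100010
Strip leading zeros: 10001100010
= 10001100010


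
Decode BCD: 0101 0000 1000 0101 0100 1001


Each 4-bit group → digit:
  0101 → 5
  0000 → 0
  1000 → 8
  0101 → 5
  0100 → 4
  1001 → 9
= 508549


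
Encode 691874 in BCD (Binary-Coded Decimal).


Each digit → 4-bit binary:
  6 → 0110
  9 → 1001
  1 → 0001
  8 → 1000
  7 → 0111
  4 → 0100
= 0110 1001 0001 1000 0111 0100


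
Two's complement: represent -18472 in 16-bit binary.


Original: 0100100000101000
Step 1 - Invert all bits: 1011011111010111
Step 2 - Add 1: 1011011111010111 + 1
= 1011011111011000 (represents -18472)


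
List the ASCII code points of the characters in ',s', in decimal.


String: ',s'  (2 characters)
Per-character ASCII lookup:
  ',': special character: ',' = 44
  's': lowercase starts at 97: 's' = 97 + 18 = 115
= 44 115


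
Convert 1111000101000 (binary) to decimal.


Positional values:
Bit 3: 1 × 2^3 = 8
Bit 5: 1 × 2^5 = 32
Bit 9: 1 × 2^9 = 512
Bit 10: 1 × 2^10 = 1024
Bit 11: 1 × 2^11 = 2048
Bit 12: 1 × 2^12 = 4096
Sum = 8 + 32 + 512 + 1024 + 2048 + 4096
= 7720


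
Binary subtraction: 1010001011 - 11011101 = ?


Align and subtract column by column (LSB to MSB, borrowing when needed):
  1010001011
- 0011011101
  ----------
  col 0: (1 - 0 borrow-in) - 1 → 1 - 1 = 0, borrow out 0
  col 1: (1 - 0 borrow-in) - 0 → 1 - 0 = 1, borrow out 0
  col 2: (0 - 0 borrow-in) - 1 → borrow from next column: (0+2) - 1 = 1, borrow out 1
  col 3: (1 - 1 borrow-in) - 1 → borrow from next column: (0+2) - 1 = 1, borrow out 1
  col 4: (0 - 1 borrow-in) - 1 → borrow from next column: (-1+2) - 1 = 0, borrow out 1
  col 5: (0 - 1 borrow-in) - 0 → borrow from next column: (-1+2) - 0 = 1, borrow out 1
  col 6: (0 - 1 borrow-in) - 1 → borrow from next column: (-1+2) - 1 = 0, borrow out 1
  col 7: (1 - 1 borrow-in) - 1 → borrow from next column: (0+2) - 1 = 1, borrow out 1
  col 8: (0 - 1 borrow-in) - 0 → borrow from next column: (-1+2) - 0 = 1, borrow out 1
  col 9: (1 - 1 borrow-in) - 0 → 0 - 0 = 0, borrow out 0
Reading bits MSB→LSB: 0110101110
Strip leading zeros: 110101110
= 110101110


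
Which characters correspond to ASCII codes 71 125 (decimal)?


Codes (decimal): 71 125
Per-code ASCII lookup:
  71  (range 65-90: uppercase, 71 - 65 = 6) → 'G'
  125  (special character) → '}'
= 'G}'


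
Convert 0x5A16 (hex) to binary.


Each hex digit → 4 binary bits:
  5 = 0101
  A = 1010
  1 = 0001
  6 = 0110
Concatenate: 0101 1010 0001 0110
= 0101101000010110


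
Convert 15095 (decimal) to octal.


Divide by 8 repeatedly:
15095 ÷ 8 = 1886 remainder 7
1886 ÷ 8 = 235 remainder 6
235 ÷ 8 = 29 remainder 3
29 ÷ 8 = 3 remainder 5
3 ÷ 8 = 0 remainder 3
Reading remainders bottom-up:
= 0o35367


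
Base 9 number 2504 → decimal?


Positional values (base 9):
  4 × 9^0 = 4 × 1 = 4
  0 × 9^1 = 0 × 9 = 0
  5 × 9^2 = 5 × 81 = 405
  2 × 9^3 = 2 × 729 = 1458
Sum = 4 + 0 + 405 + 1458
= 1867


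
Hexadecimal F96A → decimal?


Positional values:
Position 0: A × 16^0 = 10 × 1 = 10
Position 1: 6 × 16^1 = 6 × 16 = 96
Position 2: 9 × 16^2 = 9 × 256 = 2304
Position 3: F × 16^3 = 15 × 4096 = 61440
Sum = 10 + 96 + 2304 + 61440
= 63850


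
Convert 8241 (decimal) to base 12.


Divide by 12 repeatedly:
8241 ÷ 12 = 686 remainder 9
686 ÷ 12 = 57 remainder 2
57 ÷ 12 = 4 remainder 9
4 ÷ 12 = 0 remainder 4
Reading remainders bottom-up:
= 4929


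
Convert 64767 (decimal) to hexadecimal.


Divide by 16 repeatedly:
64767 ÷ 16 = 4047 remainder 15 (F)
4047 ÷ 16 = 252 remainder 15 (F)
252 ÷ 16 = 15 remainder 12 (C)
15 ÷ 16 = 0 remainder 15 (F)
Reading remainders bottom-up:
= 0xFCFF


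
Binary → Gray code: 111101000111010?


Binary: 111101000111010
Gray code: G = B XOR (B >> 1)
B >> 1 = 011110100011101
111101000111010 XOR 011110100011101:
  1 XOR 0 = 1
  1 XOR 1 = 0
  1 XOR 1 = 0
  1 XOR 1 = 0
  0 XOR 1 = 1
  1 XOR 0 = 1
  0 XOR 1 = 1
  0 XOR 0 = 0
  0 XOR 0 = 0
  1 XOR 0 = 1
  1 XOR 1 = 0
  1 XOR 1 = 0
  0 XOR 1 = 1
  1 XOR 0 = 1
  0 XOR 1 = 1
= 100011100100111


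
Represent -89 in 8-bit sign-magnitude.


Sign bit: 1 (negative)
Magnitude: 89 = 1011001
= 11011001


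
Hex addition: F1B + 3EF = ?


Align and add column by column (LSB to MSB, each column mod 16 with carry):
  0F1B
+ 03EF
  ----
  col 0: B(11) + F(15) + 0 (carry in) = 26 → A(10), carry out 1
  col 1: 1(1) + E(14) + 1 (carry in) = 16 → 0(0), carry out 1
  col 2: F(15) + 3(3) + 1 (carry in) = 19 → 3(3), carry out 1
  col 3: 0(0) + 0(0) + 1 (carry in) = 1 → 1(1), carry out 0
Reading digits MSB→LSB: 130A
Strip leading zeros: 130A
= 0x130A


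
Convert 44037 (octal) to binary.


Each octal digit → 3 binary bits:
  4 = 100
  4 = 100
  0 = 000
  3 = 011
  7 = 111
Concatenate: 100 100 000 011 111
= 100100000011111


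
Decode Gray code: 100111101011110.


Gray code: 100111101011110
MSB stays the same: 1
Each subsequent bit = prev_binary XOR current_gray:
  B[1] = 1 XOR 0 = 1
  B[2] = 1 XOR 0 = 1
  B[3] = 1 XOR 1 = 0
  B[4] = 0 XOR 1 = 1
  B[5] = 1 XOR 1 = 0
  B[6] = 0 XOR 1 = 1
  B[7] = 1 XOR 0 = 1
  B[8] = 1 XOR 1 = 0
  B[9] = 0 XOR 0 = 0
  B[10] = 0 XOR 1 = 1
  B[11] = 1 XOR 1 = 0
  B[12] = 0 XOR 1 = 1
  B[13] = 1 XOR 1 = 0
  B[14] = 0 XOR 0 = 0
= 111010110010100 (30100 decimal)


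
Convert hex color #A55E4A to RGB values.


Hex: #A55E4A
R = A5₁₆ = 165
G = 5E₁₆ = 94
B = 4A₁₆ = 74
= RGB(165, 94, 74)


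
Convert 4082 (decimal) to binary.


Divide by 2 repeatedly:
4082 ÷ 2 = 2041 remainder 0
2041 ÷ 2 = 1020 remainder 1
1020 ÷ 2 = 510 remainder 0
510 ÷ 2 = 255 remainder 0
255 ÷ 2 = 127 remainder 1
127 ÷ 2 = 63 remainder 1
63 ÷ 2 = 31 remainder 1
31 ÷ 2 = 15 remainder 1
15 ÷ 2 = 7 remainder 1
7 ÷ 2 = 3 remainder 1
3 ÷ 2 = 1 remainder 1
1 ÷ 2 = 0 remainder 1
Reading remainders bottom-up:
= 111111110010


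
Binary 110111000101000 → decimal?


Positional values:
Bit 3: 1 × 2^3 = 8
Bit 5: 1 × 2^5 = 32
Bit 9: 1 × 2^9 = 512
Bit 10: 1 × 2^10 = 1024
Bit 11: 1 × 2^11 = 2048
Bit 13: 1 × 2^13 = 8192
Bit 14: 1 × 2^14 = 16384
Sum = 8 + 32 + 512 + 1024 + 2048 + 8192 + 16384
= 28200


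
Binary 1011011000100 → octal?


Group into 3-bit groups: 001011011000100
  001 = 1
  011 = 3
  011 = 3
  000 = 0
  100 = 4
= 0o13304


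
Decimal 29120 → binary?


Divide by 2 repeatedly:
29120 ÷ 2 = 14560 remainder 0
14560 ÷ 2 = 7280 remainder 0
7280 ÷ 2 = 3640 remainder 0
3640 ÷ 2 = 1820 remainder 0
1820 ÷ 2 = 910 remainder 0
910 ÷ 2 = 455 remainder 0
455 ÷ 2 = 227 remainder 1
227 ÷ 2 = 113 remainder 1
113 ÷ 2 = 56 remainder 1
56 ÷ 2 = 28 remainder 0
28 ÷ 2 = 14 remainder 0
14 ÷ 2 = 7 remainder 0
7 ÷ 2 = 3 remainder 1
3 ÷ 2 = 1 remainder 1
1 ÷ 2 = 0 remainder 1
Reading remainders bottom-up:
= 111000111000000


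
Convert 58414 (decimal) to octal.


Divide by 8 repeatedly:
58414 ÷ 8 = 7301 remainder 6
7301 ÷ 8 = 912 remainder 5
912 ÷ 8 = 114 remainder 0
114 ÷ 8 = 14 remainder 2
14 ÷ 8 = 1 remainder 6
1 ÷ 8 = 0 remainder 1
Reading remainders bottom-up:
= 0o162056


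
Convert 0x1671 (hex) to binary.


Each hex digit → 4 binary bits:
  1 = 0001
  6 = 0110
  7 = 0111
  1 = 0001
Concatenate: 0001 0110 0111 0001
= 0001011001110001


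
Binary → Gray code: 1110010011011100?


Binary: 1110010011011100
Gray code: G = B XOR (B >> 1)
B >> 1 = 0111001001101110
1110010011011100 XOR 0111001001101110:
  1 XOR 0 = 1
  1 XOR 1 = 0
  1 XOR 1 = 0
  0 XOR 1 = 1
  0 XOR 0 = 0
  1 XOR 0 = 1
  0 XOR 1 = 1
  0 XOR 0 = 0
  1 XOR 0 = 1
  1 XOR 1 = 0
  0 XOR 1 = 1
  1 XOR 0 = 1
  1 XOR 1 = 0
  1 XOR 1 = 0
  0 XOR 1 = 1
  0 XOR 0 = 0
= 1001011010110010
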